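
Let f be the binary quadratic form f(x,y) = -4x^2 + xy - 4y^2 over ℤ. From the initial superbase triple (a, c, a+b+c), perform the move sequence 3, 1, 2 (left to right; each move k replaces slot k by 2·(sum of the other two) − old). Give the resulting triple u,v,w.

start (-4,-4,-7) = (f(1,0),f(0,1),f(1,1))
replace slot 3: 2·((-4)+(-4)) − (-7) = -9 → (-4,-4,-9)
replace slot 1: 2·((-4)+(-9)) − (-4) = -22 → (-22,-4,-9)
replace slot 2: 2·((-22)+(-9)) − (-4) = -58 → (-22,-58,-9)

-22,-58,-9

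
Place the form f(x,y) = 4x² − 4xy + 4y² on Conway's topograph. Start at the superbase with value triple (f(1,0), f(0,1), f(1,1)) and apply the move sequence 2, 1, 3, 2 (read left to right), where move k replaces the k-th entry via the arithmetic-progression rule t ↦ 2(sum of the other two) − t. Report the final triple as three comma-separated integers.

start (4,4,4) = (f(1,0),f(0,1),f(1,1))
replace slot 2: 2·(4+4) − 4 = 12 → (4,12,4)
replace slot 1: 2·(12+4) − 4 = 28 → (28,12,4)
replace slot 3: 2·(28+12) − 4 = 76 → (28,12,76)
replace slot 2: 2·(28+76) − 12 = 196 → (28,196,76)

28,196,76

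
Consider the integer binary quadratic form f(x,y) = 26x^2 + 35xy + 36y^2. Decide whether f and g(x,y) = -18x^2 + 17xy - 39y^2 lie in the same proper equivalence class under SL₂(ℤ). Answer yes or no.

D₁ = -2519, D₂ = -2519
f: translate: b→-17 (≡35 mod 52), so (26,35,36)→(26,-17,27)
f: reduced (well bottom): (26,-17,27) with a≤c, −a<b≤a
g is negative-definite; reduce −g:
−g: reduced (well bottom): (18,-17,39) with a≤c, −a<b≤a
flip sign back: reduced form of g is (-18,17,-39)
reduced forms (26, -17, 27) vs (-18, 17, -39) ⇒ inequivalent

no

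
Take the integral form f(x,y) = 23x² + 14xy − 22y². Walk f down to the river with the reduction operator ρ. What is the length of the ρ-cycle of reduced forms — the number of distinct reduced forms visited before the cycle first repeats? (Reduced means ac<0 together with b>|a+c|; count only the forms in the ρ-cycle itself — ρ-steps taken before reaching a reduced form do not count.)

D = 2220, ⌊√D⌋ = 47
river: ρ → (-22,30,15)
river: ρ → (15,30,-22)
river: ρ → (-22,14,23)
river: ρ → (23,32,-13)
river: ρ → (-13,46,2)
river: ρ → (2,46,-13)
river: ρ → (-13,32,23)
river: ρ → (23,14,-22)
ρ-cycle length = 8 (tail of 0 descent steps not counted)

8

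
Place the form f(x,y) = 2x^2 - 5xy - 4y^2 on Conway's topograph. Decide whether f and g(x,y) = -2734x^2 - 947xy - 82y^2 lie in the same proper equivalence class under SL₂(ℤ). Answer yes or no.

D₁ = 57, D₂ = 57
river cycle of f (length 6): (-4, 5, 2), (2, 7, -1), (-1, 7, 2), (2, 5, -4), (-4, 3, 3), (3, 3, -4)
river cycle of g (length 6): (-4, 5, 2), (2, 7, -1), (-1, 7, 2), (2, 5, -4), (-4, 3, 3), (3, 3, -4)
cycles coincide ⇒ equivalent

yes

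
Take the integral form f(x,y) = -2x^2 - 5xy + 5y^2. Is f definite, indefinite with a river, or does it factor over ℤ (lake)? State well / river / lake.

D = b²−4ac = (-5)² − 4·(-2)·5 = 65
D > 0 non-square ⇒ indefinite ⇒ periodic river

river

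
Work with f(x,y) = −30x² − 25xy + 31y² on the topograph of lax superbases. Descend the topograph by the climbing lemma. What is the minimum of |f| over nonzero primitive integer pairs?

descent: ρ → (31,25,-30)  [lands on river]
river: ρ → (-30,35,26)
river: ρ → (26,17,-39)
river: ρ → (-39,61,4)
river: ρ → (4,59,-54)
river: ρ → (-54,49,9)
river: ρ → (9,59,-24)
river: ρ → (-24,37,31)
closes: descent 1, river 8
min |a| on river = 4

4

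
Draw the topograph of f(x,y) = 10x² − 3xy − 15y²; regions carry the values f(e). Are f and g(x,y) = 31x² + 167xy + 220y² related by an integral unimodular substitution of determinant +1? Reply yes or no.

D₁ = 609, D₂ = 609
river cycle of f (length 16): (10, 17, -8), (-8, 15, 12), (12, 9, -11), (-11, 13, 10), (10, 7, -14), (-14, 21, 3), (3, 21, -14), (-14, 7, 10), (10, 13, -11), (-11, 9, 12), … (6 more)
river cycle of g (length 16): (-2, 23, 10), (10, 17, -8), (-8, 15, 12), (12, 9, -11), (-11, 13, 10), (10, 7, -14), (-14, 21, 3), (3, 21, -14), (-14, 7, 10), (10, 13, -11), … (6 more)
cycles coincide ⇒ equivalent

yes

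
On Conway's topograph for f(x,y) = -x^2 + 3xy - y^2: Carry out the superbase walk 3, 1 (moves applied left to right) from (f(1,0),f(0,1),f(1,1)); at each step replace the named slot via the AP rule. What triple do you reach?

start (-1,-1,1) = (f(1,0),f(0,1),f(1,1))
replace slot 3: 2·((-1)+(-1)) − 1 = -5 → (-1,-1,-5)
replace slot 1: 2·((-1)+(-5)) − (-1) = -11 → (-11,-1,-5)

-11,-1,-5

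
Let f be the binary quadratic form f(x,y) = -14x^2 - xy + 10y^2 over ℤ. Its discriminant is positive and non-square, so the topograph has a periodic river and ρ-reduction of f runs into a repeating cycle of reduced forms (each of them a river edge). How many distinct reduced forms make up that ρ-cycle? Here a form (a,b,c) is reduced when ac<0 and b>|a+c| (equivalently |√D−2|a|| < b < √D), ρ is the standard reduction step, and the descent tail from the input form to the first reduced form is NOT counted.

D = 561, ⌊√D⌋ = 23
descent: ρ → (10,21,-3)  [lands on river]
river: ρ → (-3,21,10)
river: ρ → (10,19,-5)
river: ρ → (-5,21,6)
river: ρ → (6,15,-14)
river: ρ → (-14,13,7)
river: ρ → (7,15,-12)
river: ρ → (-12,9,10)
river: ρ → (10,11,-11)
river: ρ → (-11,11,10)
river: ρ → (10,9,-12)
river: ρ → (-12,15,7)
river: ρ → (7,13,-14)
river: ρ → (-14,15,6)
river: ρ → (6,21,-5)
river: ρ → (-5,19,10)
ρ-cycle length = 16 (tail of 1 descent step not counted)

16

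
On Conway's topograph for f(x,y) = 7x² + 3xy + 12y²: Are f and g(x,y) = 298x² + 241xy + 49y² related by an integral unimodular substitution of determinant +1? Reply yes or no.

D₁ = -327, D₂ = -327
f: reduced (well bottom): (7,3,12) with a≤c, −a<b≤a
g: flip: (298,241,49)→(49,-241,298)
g: translate: b→-45 (≡-241 mod 98), so (49,-241,298)→(49,-45,12)
g: flip: (49,-45,12)→(12,45,49)
g: translate: b→-3 (≡45 mod 24), so (12,45,49)→(12,-3,7)
g: flip: (12,-3,7)→(7,3,12)
g: reduced (well bottom): (7,3,12) with a≤c, −a<b≤a
reduced forms (7, 3, 12) vs (7, 3, 12) ⇒ equivalent

yes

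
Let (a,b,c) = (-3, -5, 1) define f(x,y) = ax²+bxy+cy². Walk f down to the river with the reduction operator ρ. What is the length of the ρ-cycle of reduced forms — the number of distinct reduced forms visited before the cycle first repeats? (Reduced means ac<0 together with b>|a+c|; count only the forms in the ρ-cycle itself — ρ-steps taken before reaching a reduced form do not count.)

D = 37, ⌊√D⌋ = 6
descent: ρ → (1,5,-3)  [lands on river]
river: ρ → (-3,1,3)
river: ρ → (3,5,-1)
river: ρ → (-1,5,3)
river: ρ → (3,1,-3)
river: ρ → (-3,5,1)
ρ-cycle length = 6 (tail of 1 descent step not counted)

6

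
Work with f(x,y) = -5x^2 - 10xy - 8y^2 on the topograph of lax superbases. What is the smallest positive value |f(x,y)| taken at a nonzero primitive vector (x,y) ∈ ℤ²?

translate: b→0 (≡10 mod 10), so (5,10,8)→(5,0,3)
flip: (5,0,3)→(3,0,5)
reduced (well bottom): (3,0,5) with a≤c, −a<b≤a
well minimum |f| = |-3| = 3 (negative-definite)

3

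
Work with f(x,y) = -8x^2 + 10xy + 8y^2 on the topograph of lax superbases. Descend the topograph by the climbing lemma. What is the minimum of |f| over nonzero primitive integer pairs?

river: ρ → (8,6,-10)
river: ρ → (-10,14,4)
river: ρ → (4,18,-2)
river: ρ → (-2,18,4)
river: ρ → (4,14,-10)
river: ρ → (-10,6,8)
river: ρ → (8,10,-8)
river: ρ → (-8,6,10)
river: ρ → (10,14,-4)
river: ρ → (-4,18,2)
river: ρ → (2,18,-4)
river: ρ → (-4,14,10)
river: ρ → (10,6,-8)
river: ρ → (-8,10,8)
closes: descent 0, river 14
min |a| on river = 2

2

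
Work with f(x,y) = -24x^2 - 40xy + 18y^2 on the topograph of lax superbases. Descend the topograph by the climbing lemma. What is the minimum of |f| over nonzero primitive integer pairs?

descent: ρ → (18,40,-24)  [lands on river]
river: ρ → (-24,56,2)
river: ρ → (2,56,-24)
river: ρ → (-24,40,18)
river: ρ → (18,32,-32)
river: ρ → (-32,32,18)
closes: descent 1, river 6
min |a| on river = 2

2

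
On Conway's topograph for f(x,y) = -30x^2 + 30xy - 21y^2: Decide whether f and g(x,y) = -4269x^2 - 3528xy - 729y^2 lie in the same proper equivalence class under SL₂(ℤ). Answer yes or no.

D₁ = -1620, D₂ = -1620
f is negative-definite; reduce −f:
−f: translate: b→30 (≡-30 mod 60), so (30,-30,21)→(30,30,21)
−f: flip: (30,30,21)→(21,-30,30)
−f: translate: b→12 (≡-30 mod 42), so (21,-30,30)→(21,12,21)
−f: reduced (well bottom): (21,12,21) with a≤c, −a<b≤a
flip sign back: reduced form of f is (-21,-12,-21)
g is negative-definite; reduce −g:
−g: flip: (4269,3528,729)→(729,-3528,4269)
−g: translate: b→-612 (≡-3528 mod 1458), so (729,-3528,4269)→(729,-612,129)
−g: flip: (729,-612,129)→(129,612,729)
−g: translate: b→96 (≡612 mod 258), so (129,612,729)→(129,96,21)
−g: flip: (129,96,21)→(21,-96,129)
−g: translate: b→-12 (≡-96 mod 42), so (21,-96,129)→(21,-12,21)
−g: flip: (21,-12,21)→(21,12,21)
−g: reduced (well bottom): (21,12,21) with a≤c, −a<b≤a
flip sign back: reduced form of g is (-21,-12,-21)
reduced forms (-21, -12, -21) vs (-21, -12, -21) ⇒ equivalent

yes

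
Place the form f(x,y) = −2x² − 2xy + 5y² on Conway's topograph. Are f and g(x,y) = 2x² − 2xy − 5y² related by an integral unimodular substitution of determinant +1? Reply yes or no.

D₁ = 44, D₂ = 44
river cycle of f (length 2): (-2, 6, 1), (1, 6, -2)
river cycle of g (length 2): (2, 6, -1), (-1, 6, 2)
cycles differ ⇒ inequivalent

no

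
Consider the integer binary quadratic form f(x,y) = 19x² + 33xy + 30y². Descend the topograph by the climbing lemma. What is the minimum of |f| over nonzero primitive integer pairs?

translate: b→-5 (≡33 mod 38), so (19,33,30)→(19,-5,16)
flip: (19,-5,16)→(16,5,19)
reduced (well bottom): (16,5,19) with a≤c, −a<b≤a
well minimum = a = 16

16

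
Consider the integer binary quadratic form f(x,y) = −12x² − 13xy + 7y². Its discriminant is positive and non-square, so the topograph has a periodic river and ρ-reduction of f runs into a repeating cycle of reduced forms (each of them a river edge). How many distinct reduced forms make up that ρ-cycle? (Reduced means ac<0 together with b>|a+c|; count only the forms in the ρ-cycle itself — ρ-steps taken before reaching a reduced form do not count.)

D = 505, ⌊√D⌋ = 22
descent: ρ → (7,13,-12)  [lands on river]
river: ρ → (-12,11,8)
river: ρ → (8,21,-2)
river: ρ → (-2,19,18)
river: ρ → (18,17,-3)
river: ρ → (-3,19,12)
river: ρ → (12,5,-10)
river: ρ → (-10,15,7)
ρ-cycle length = 8 (tail of 1 descent step not counted)

8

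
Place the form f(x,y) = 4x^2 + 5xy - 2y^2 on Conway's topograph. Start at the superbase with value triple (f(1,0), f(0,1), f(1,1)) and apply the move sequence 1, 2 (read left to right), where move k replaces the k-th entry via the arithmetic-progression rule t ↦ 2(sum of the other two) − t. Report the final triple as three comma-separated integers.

start (4,-2,7) = (f(1,0),f(0,1),f(1,1))
replace slot 1: 2·((-2)+7) − 4 = 6 → (6,-2,7)
replace slot 2: 2·(6+7) − (-2) = 28 → (6,28,7)

6,28,7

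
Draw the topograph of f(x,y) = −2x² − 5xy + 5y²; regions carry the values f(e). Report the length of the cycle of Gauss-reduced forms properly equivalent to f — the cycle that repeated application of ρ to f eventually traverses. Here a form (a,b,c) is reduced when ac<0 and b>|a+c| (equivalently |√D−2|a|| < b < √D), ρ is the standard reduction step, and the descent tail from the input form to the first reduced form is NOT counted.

D = 65, ⌊√D⌋ = 8
descent: ρ → (5,5,-2)  [lands on river]
river: ρ → (-2,7,2)
river: ρ → (2,5,-5)
river: ρ → (-5,5,2)
river: ρ → (2,7,-2)
river: ρ → (-2,5,5)
ρ-cycle length = 6 (tail of 1 descent step not counted)

6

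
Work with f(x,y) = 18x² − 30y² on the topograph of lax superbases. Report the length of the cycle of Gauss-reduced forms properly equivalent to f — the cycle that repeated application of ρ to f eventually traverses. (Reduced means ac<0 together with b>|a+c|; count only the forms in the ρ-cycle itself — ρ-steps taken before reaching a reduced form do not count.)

D = 2160, ⌊√D⌋ = 46
descent: ρ → (-30,0,18)
descent: ρ → (18,36,-12)  [lands on river]
river: ρ → (-12,36,18)
ρ-cycle length = 2 (tail of 2 descent steps not counted)

2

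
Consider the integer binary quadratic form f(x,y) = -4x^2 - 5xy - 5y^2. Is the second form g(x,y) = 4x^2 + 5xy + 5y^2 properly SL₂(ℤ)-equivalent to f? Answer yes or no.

D₁ = -55, D₂ = -55
f is negative-definite; reduce −f:
−f: translate: b→-3 (≡5 mod 8), so (4,5,5)→(4,-3,4)
−f: flip: (4,-3,4)→(4,3,4)
−f: reduced (well bottom): (4,3,4) with a≤c, −a<b≤a
flip sign back: reduced form of f is (-4,-3,-4)
g: translate: b→-3 (≡5 mod 8), so (4,5,5)→(4,-3,4)
g: flip: (4,-3,4)→(4,3,4)
g: reduced (well bottom): (4,3,4) with a≤c, −a<b≤a
reduced forms (-4, -3, -4) vs (4, 3, 4) ⇒ inequivalent

no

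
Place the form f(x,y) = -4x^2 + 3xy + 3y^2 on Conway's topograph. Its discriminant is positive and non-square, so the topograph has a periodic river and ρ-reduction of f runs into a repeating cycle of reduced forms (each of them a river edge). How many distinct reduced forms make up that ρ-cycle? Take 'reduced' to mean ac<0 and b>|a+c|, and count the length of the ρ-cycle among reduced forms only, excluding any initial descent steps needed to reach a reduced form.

D = 57, ⌊√D⌋ = 7
river: ρ → (3,3,-4)
river: ρ → (-4,5,2)
river: ρ → (2,7,-1)
river: ρ → (-1,7,2)
river: ρ → (2,5,-4)
river: ρ → (-4,3,3)
ρ-cycle length = 6 (tail of 0 descent steps not counted)

6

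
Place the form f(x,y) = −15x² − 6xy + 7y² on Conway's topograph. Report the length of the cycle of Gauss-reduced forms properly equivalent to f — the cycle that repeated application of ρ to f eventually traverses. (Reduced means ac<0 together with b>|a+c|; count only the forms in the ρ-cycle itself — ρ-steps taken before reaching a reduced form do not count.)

D = 456, ⌊√D⌋ = 21
descent: ρ → (7,20,-2)  [lands on river]
river: ρ → (-2,20,7)
river: ρ → (7,8,-14)
river: ρ → (-14,20,1)
river: ρ → (1,20,-14)
river: ρ → (-14,8,7)
ρ-cycle length = 6 (tail of 1 descent step not counted)

6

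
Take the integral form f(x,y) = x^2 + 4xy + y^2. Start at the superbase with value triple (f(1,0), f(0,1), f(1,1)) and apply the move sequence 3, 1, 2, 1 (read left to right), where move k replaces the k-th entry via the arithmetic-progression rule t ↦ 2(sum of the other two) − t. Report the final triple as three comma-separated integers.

start (1,1,6) = (f(1,0),f(0,1),f(1,1))
replace slot 3: 2·(1+1) − 6 = -2 → (1,1,-2)
replace slot 1: 2·(1+(-2)) − 1 = -3 → (-3,1,-2)
replace slot 2: 2·((-3)+(-2)) − 1 = -11 → (-3,-11,-2)
replace slot 1: 2·((-11)+(-2)) − (-3) = -23 → (-23,-11,-2)

-23,-11,-2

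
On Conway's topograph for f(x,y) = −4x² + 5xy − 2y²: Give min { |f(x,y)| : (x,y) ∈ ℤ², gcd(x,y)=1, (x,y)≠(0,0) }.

translate: b→3 (≡-5 mod 8), so (4,-5,2)→(4,3,1)
flip: (4,3,1)→(1,-3,4)
translate: b→1 (≡-3 mod 2), so (1,-3,4)→(1,1,2)
reduced (well bottom): (1,1,2) with a≤c, −a<b≤a
well minimum |f| = |-1| = 1 (negative-definite)

1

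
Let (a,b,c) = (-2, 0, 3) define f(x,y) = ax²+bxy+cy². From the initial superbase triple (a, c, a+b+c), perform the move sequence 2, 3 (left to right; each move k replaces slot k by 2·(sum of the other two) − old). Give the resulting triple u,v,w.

start (-2,3,1) = (f(1,0),f(0,1),f(1,1))
replace slot 2: 2·((-2)+1) − 3 = -5 → (-2,-5,1)
replace slot 3: 2·((-2)+(-5)) − 1 = -15 → (-2,-5,-15)

-2,-5,-15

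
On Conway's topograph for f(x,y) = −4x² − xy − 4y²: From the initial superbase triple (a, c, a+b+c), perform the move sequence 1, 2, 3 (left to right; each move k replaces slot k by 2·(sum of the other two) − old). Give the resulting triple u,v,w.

start (-4,-4,-9) = (f(1,0),f(0,1),f(1,1))
replace slot 1: 2·((-4)+(-9)) − (-4) = -22 → (-22,-4,-9)
replace slot 2: 2·((-22)+(-9)) − (-4) = -58 → (-22,-58,-9)
replace slot 3: 2·((-22)+(-58)) − (-9) = -151 → (-22,-58,-151)

-22,-58,-151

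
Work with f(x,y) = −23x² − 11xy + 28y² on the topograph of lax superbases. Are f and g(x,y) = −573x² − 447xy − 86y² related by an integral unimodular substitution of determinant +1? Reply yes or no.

D₁ = 2697, D₂ = 2697
river cycle of f (length 18): (28, 11, -23), (-23, 35, 16), (16, 29, -29), (-29, 29, 16), (16, 35, -23), (-23, 11, 28), (28, 45, -6), (-6, 51, 4), (4, 45, -42), (-42, 39, 7), … (8 more)
river cycle of g (length 18): (-6, 45, 28), (28, 11, -23), (-23, 35, 16), (16, 29, -29), (-29, 29, 16), (16, 35, -23), (-23, 11, 28), (28, 45, -6), (-6, 51, 4), (4, 45, -42), … (8 more)
cycles coincide ⇒ equivalent

yes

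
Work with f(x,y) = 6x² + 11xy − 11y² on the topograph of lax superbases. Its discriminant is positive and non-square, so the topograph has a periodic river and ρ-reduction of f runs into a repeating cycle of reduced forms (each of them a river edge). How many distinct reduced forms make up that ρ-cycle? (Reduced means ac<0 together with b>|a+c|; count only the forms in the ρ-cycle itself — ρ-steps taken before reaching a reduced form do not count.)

D = 385, ⌊√D⌋ = 19
river: ρ → (-11,11,6)
river: ρ → (6,13,-9)
river: ρ → (-9,5,10)
river: ρ → (10,15,-4)
river: ρ → (-4,17,6)
river: ρ → (6,19,-1)
river: ρ → (-1,19,6)
river: ρ → (6,17,-4)
river: ρ → (-4,15,10)
river: ρ → (10,5,-9)
river: ρ → (-9,13,6)
river: ρ → (6,11,-11)
ρ-cycle length = 12 (tail of 0 descent steps not counted)

12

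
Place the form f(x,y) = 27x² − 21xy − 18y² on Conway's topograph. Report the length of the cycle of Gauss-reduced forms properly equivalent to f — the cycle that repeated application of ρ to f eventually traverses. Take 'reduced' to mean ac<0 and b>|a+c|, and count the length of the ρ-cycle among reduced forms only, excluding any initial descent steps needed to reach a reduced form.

D = 2385, ⌊√D⌋ = 48
descent: ρ → (-18,21,27)  [lands on river]
river: ρ → (27,33,-12)
river: ρ → (-12,39,18)
river: ρ → (18,33,-18)
river: ρ → (-18,39,12)
river: ρ → (12,33,-27)
river: ρ → (-27,21,18)
river: ρ → (18,15,-30)
river: ρ → (-30,45,3)
river: ρ → (3,45,-30)
river: ρ → (-30,15,18)
river: ρ → (18,21,-27)
river: ρ → (-27,33,12)
river: ρ → (12,39,-18)
river: ρ → (-18,33,18)
river: ρ → (18,39,-12)
river: ρ → (-12,33,27)
river: ρ → (27,21,-18)
river: ρ → (-18,15,30)
river: ρ → (30,45,-3)
river: ρ → (-3,45,30)
river: ρ → (30,15,-18)
ρ-cycle length = 22 (tail of 1 descent step not counted)

22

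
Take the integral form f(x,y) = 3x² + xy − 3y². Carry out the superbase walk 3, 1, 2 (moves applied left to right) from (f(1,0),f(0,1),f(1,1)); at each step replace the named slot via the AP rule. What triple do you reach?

start (3,-3,1) = (f(1,0),f(0,1),f(1,1))
replace slot 3: 2·(3+(-3)) − 1 = -1 → (3,-3,-1)
replace slot 1: 2·((-3)+(-1)) − 3 = -11 → (-11,-3,-1)
replace slot 2: 2·((-11)+(-1)) − (-3) = -21 → (-11,-21,-1)

-11,-21,-1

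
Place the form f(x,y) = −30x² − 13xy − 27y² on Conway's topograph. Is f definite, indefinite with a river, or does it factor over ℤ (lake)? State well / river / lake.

D = b²−4ac = (-13)² − 4·(-30)·(-27) = -3071
D < 0 ⇒ definite ⇒ every region one sign ⇒ single well

well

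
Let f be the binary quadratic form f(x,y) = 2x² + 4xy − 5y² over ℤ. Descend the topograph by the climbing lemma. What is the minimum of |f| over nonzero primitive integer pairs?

river: ρ → (-5,6,1)
river: ρ → (1,6,-5)
river: ρ → (-5,4,2)
river: ρ → (2,4,-5)
closes: descent 0, river 4
min |a| on river = 1

1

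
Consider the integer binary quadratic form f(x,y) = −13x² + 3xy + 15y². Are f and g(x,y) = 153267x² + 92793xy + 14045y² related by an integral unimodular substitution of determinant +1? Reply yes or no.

D₁ = 789, D₂ = 789
river cycle of f (length 8): (15, 27, -1), (-1, 27, 15), (15, 3, -13), (-13, 23, 5), (5, 27, -3), (-3, 27, 5), (5, 23, -13), (-13, 3, 15)
river cycle of g (length 8): (15, 27, -1), (-1, 27, 15), (15, 3, -13), (-13, 23, 5), (5, 27, -3), (-3, 27, 5), (5, 23, -13), (-13, 3, 15)
cycles coincide ⇒ equivalent

yes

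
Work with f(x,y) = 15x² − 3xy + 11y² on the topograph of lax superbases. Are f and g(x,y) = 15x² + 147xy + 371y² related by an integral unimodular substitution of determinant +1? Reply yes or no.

D₁ = -651, D₂ = -651
f: flip: (15,-3,11)→(11,3,15)
f: reduced (well bottom): (11,3,15) with a≤c, −a<b≤a
g: translate: b→-3 (≡147 mod 30), so (15,147,371)→(15,-3,11)
g: flip: (15,-3,11)→(11,3,15)
g: reduced (well bottom): (11,3,15) with a≤c, −a<b≤a
reduced forms (11, 3, 15) vs (11, 3, 15) ⇒ equivalent

yes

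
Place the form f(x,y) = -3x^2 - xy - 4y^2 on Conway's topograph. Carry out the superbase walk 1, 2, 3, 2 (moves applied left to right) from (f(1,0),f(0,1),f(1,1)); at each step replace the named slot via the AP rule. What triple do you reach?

start (-3,-4,-8) = (f(1,0),f(0,1),f(1,1))
replace slot 1: 2·((-4)+(-8)) − (-3) = -21 → (-21,-4,-8)
replace slot 2: 2·((-21)+(-8)) − (-4) = -54 → (-21,-54,-8)
replace slot 3: 2·((-21)+(-54)) − (-8) = -142 → (-21,-54,-142)
replace slot 2: 2·((-21)+(-142)) − (-54) = -272 → (-21,-272,-142)

-21,-272,-142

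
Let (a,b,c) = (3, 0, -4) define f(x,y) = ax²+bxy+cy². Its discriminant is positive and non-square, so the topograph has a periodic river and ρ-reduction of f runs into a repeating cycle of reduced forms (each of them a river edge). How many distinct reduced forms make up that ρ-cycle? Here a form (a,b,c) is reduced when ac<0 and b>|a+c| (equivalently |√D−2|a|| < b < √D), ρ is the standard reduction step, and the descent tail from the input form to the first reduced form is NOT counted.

D = 48, ⌊√D⌋ = 6
descent: ρ → (-4,0,3)
descent: ρ → (3,6,-1)  [lands on river]
river: ρ → (-1,6,3)
ρ-cycle length = 2 (tail of 2 descent steps not counted)

2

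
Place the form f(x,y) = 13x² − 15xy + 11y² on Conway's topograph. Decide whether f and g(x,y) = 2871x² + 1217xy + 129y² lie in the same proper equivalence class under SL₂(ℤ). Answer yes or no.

D₁ = -347, D₂ = -347
f: translate: b→11 (≡-15 mod 26), so (13,-15,11)→(13,11,9)
f: flip: (13,11,9)→(9,-11,13)
f: translate: b→7 (≡-11 mod 18), so (9,-11,13)→(9,7,11)
f: reduced (well bottom): (9,7,11) with a≤c, −a<b≤a
g: flip: (2871,1217,129)→(129,-1217,2871)
g: translate: b→73 (≡-1217 mod 258), so (129,-1217,2871)→(129,73,11)
g: flip: (129,73,11)→(11,-73,129)
g: translate: b→-7 (≡-73 mod 22), so (11,-73,129)→(11,-7,9)
g: flip: (11,-7,9)→(9,7,11)
g: reduced (well bottom): (9,7,11) with a≤c, −a<b≤a
reduced forms (9, 7, 11) vs (9, 7, 11) ⇒ equivalent

yes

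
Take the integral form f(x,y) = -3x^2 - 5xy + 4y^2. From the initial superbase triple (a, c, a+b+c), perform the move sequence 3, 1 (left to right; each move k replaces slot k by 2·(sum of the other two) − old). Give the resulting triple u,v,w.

start (-3,4,-4) = (f(1,0),f(0,1),f(1,1))
replace slot 3: 2·((-3)+4) − (-4) = 6 → (-3,4,6)
replace slot 1: 2·(4+6) − (-3) = 23 → (23,4,6)

23,4,6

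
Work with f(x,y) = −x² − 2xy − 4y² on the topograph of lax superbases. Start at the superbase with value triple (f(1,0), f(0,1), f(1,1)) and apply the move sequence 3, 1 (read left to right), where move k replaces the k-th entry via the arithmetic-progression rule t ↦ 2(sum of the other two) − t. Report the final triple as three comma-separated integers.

start (-1,-4,-7) = (f(1,0),f(0,1),f(1,1))
replace slot 3: 2·((-1)+(-4)) − (-7) = -3 → (-1,-4,-3)
replace slot 1: 2·((-4)+(-3)) − (-1) = -13 → (-13,-4,-3)

-13,-4,-3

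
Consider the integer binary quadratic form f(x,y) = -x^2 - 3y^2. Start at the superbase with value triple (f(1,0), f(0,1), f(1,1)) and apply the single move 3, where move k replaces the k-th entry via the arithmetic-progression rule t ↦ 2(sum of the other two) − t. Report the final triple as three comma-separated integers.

start (-1,-3,-4) = (f(1,0),f(0,1),f(1,1))
replace slot 3: 2·((-1)+(-3)) − (-4) = -4 → (-1,-3,-4)

-1,-3,-4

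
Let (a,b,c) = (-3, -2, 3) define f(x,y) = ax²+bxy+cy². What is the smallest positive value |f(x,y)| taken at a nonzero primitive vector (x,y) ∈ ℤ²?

descent: ρ → (3,2,-3)  [lands on river]
river: ρ → (-3,4,2)
river: ρ → (2,4,-3)
river: ρ → (-3,2,3)
river: ρ → (3,4,-2)
river: ρ → (-2,4,3)
closes: descent 1, river 6
min |a| on river = 2

2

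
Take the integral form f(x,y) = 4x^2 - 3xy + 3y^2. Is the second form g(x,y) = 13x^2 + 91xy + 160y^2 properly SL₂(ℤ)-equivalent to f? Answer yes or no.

D₁ = -39, D₂ = -39
f: flip: (4,-3,3)→(3,3,4)
f: reduced (well bottom): (3,3,4) with a≤c, −a<b≤a
g: translate: b→13 (≡91 mod 26), so (13,91,160)→(13,13,4)
g: flip: (13,13,4)→(4,-13,13)
g: translate: b→3 (≡-13 mod 8), so (4,-13,13)→(4,3,3)
g: flip: (4,3,3)→(3,-3,4)
g: translate: b→3 (≡-3 mod 6), so (3,-3,4)→(3,3,4)
g: reduced (well bottom): (3,3,4) with a≤c, −a<b≤a
reduced forms (3, 3, 4) vs (3, 3, 4) ⇒ equivalent

yes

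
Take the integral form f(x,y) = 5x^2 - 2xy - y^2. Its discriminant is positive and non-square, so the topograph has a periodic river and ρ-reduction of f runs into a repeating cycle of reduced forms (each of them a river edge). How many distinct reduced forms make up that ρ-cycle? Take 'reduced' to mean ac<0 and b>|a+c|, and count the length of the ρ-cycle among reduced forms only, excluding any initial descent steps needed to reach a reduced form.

D = 24, ⌊√D⌋ = 4
descent: ρ → (-1,4,2)  [lands on river]
river: ρ → (2,4,-1)
ρ-cycle length = 2 (tail of 1 descent step not counted)

2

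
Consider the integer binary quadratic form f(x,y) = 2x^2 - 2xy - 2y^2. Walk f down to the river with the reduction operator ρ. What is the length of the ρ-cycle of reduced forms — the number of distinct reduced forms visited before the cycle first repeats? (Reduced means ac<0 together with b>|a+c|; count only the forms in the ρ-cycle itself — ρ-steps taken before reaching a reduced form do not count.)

D = 20, ⌊√D⌋ = 4
descent: ρ → (-2,2,2)  [lands on river]
river: ρ → (2,2,-2)
ρ-cycle length = 2 (tail of 1 descent step not counted)

2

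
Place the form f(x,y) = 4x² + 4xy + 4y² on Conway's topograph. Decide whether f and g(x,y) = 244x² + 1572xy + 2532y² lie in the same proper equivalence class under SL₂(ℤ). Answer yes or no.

D₁ = -48, D₂ = -48
f: reduced (well bottom): (4,4,4) with a≤c, −a<b≤a
g: translate: b→108 (≡1572 mod 488), so (244,1572,2532)→(244,108,12)
g: flip: (244,108,12)→(12,-108,244)
g: translate: b→12 (≡-108 mod 24), so (12,-108,244)→(12,12,4)
g: flip: (12,12,4)→(4,-12,12)
g: translate: b→4 (≡-12 mod 8), so (4,-12,12)→(4,4,4)
g: reduced (well bottom): (4,4,4) with a≤c, −a<b≤a
reduced forms (4, 4, 4) vs (4, 4, 4) ⇒ equivalent

yes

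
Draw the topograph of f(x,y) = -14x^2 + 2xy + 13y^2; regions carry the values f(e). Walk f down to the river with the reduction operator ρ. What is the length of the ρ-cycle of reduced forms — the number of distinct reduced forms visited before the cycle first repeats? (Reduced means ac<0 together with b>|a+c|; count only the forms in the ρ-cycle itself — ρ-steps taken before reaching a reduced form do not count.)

D = 732, ⌊√D⌋ = 27
river: ρ → (13,24,-3)
river: ρ → (-3,24,13)
river: ρ → (13,2,-14)
river: ρ → (-14,26,1)
river: ρ → (1,26,-14)
river: ρ → (-14,2,13)
ρ-cycle length = 6 (tail of 0 descent steps not counted)

6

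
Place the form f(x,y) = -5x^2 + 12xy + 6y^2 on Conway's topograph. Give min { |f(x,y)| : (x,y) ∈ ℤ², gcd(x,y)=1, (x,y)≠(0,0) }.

river: ρ → (6,12,-5)
river: ρ → (-5,8,10)
river: ρ → (10,12,-3)
river: ρ → (-3,12,10)
river: ρ → (10,8,-5)
river: ρ → (-5,12,6)
closes: descent 0, river 6
min |a| on river = 3

3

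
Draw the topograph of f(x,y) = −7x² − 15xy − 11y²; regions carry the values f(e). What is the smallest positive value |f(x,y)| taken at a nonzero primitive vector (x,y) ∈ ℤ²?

translate: b→1 (≡15 mod 14), so (7,15,11)→(7,1,3)
flip: (7,1,3)→(3,-1,7)
reduced (well bottom): (3,-1,7) with a≤c, −a<b≤a
well minimum |f| = |-3| = 3 (negative-definite)

3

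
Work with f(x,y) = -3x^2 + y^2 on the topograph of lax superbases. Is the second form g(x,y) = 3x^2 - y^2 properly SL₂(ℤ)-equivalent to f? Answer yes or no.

D₁ = 12, D₂ = 12
river cycle of f (length 2): (1, 2, -2), (-2, 2, 1)
river cycle of g (length 2): (-1, 2, 2), (2, 2, -1)
cycles differ ⇒ inequivalent

no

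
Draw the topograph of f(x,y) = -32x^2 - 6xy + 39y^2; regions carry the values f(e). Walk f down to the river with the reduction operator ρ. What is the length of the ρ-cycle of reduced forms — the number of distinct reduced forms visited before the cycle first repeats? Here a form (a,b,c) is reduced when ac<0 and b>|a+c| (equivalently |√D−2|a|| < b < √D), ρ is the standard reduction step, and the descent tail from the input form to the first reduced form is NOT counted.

D = 5028, ⌊√D⌋ = 70
descent: ρ → (39,6,-32)
descent: ρ → (-32,58,13)  [lands on river]
river: ρ → (13,46,-56)
river: ρ → (-56,66,3)
river: ρ → (3,66,-56)
river: ρ → (-56,46,13)
river: ρ → (13,58,-32)
river: ρ → (-32,70,1)
river: ρ → (1,70,-32)
ρ-cycle length = 8 (tail of 2 descent steps not counted)

8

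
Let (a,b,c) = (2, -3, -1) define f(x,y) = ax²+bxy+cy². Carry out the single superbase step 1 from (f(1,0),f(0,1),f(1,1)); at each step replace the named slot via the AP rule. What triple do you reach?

start (2,-1,-2) = (f(1,0),f(0,1),f(1,1))
replace slot 1: 2·((-1)+(-2)) − 2 = -8 → (-8,-1,-2)

-8,-1,-2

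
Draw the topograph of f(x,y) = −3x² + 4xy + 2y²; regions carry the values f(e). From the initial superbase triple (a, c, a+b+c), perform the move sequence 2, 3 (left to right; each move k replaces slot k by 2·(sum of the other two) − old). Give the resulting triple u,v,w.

start (-3,2,3) = (f(1,0),f(0,1),f(1,1))
replace slot 2: 2·((-3)+3) − 2 = -2 → (-3,-2,3)
replace slot 3: 2·((-3)+(-2)) − 3 = -13 → (-3,-2,-13)

-3,-2,-13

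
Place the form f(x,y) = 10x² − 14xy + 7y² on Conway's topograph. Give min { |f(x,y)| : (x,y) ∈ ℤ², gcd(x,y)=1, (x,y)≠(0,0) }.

translate: b→6 (≡-14 mod 20), so (10,-14,7)→(10,6,3)
flip: (10,6,3)→(3,-6,10)
translate: b→0 (≡-6 mod 6), so (3,-6,10)→(3,0,7)
reduced (well bottom): (3,0,7) with a≤c, −a<b≤a
well minimum = a = 3

3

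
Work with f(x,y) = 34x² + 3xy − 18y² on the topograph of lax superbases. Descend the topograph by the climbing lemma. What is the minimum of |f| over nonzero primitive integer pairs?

descent: ρ → (-18,33,19)  [lands on river]
river: ρ → (19,43,-8)
river: ρ → (-8,37,34)
river: ρ → (34,31,-11)
river: ρ → (-11,35,28)
river: ρ → (28,21,-18)
river: ρ → (-18,15,31)
river: ρ → (31,47,-2)
river: ρ → (-2,49,7)
river: ρ → (7,49,-2)
river: ρ → (-2,47,31)
river: ρ → (31,15,-18)
river: ρ → (-18,21,28)
river: ρ → (28,35,-11)
river: ρ → (-11,31,34)
river: ρ → (34,37,-8)
river: ρ → (-8,43,19)
river: ρ → (19,33,-18)
river: ρ → (-18,39,13)
river: ρ → (13,39,-18)
closes: descent 1, river 20
min |a| on river = 2

2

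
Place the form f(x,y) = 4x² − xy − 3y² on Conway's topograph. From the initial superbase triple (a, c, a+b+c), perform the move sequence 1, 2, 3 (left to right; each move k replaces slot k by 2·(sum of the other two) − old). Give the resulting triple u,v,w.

start (4,-3,0) = (f(1,0),f(0,1),f(1,1))
replace slot 1: 2·((-3)+0) − 4 = -10 → (-10,-3,0)
replace slot 2: 2·((-10)+0) − (-3) = -17 → (-10,-17,0)
replace slot 3: 2·((-10)+(-17)) − 0 = -54 → (-10,-17,-54)

-10,-17,-54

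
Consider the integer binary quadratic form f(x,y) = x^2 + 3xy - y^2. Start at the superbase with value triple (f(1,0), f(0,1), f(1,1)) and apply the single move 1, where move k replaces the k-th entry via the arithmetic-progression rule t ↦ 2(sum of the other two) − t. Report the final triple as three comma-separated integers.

start (1,-1,3) = (f(1,0),f(0,1),f(1,1))
replace slot 1: 2·((-1)+3) − 1 = 3 → (3,-1,3)

3,-1,3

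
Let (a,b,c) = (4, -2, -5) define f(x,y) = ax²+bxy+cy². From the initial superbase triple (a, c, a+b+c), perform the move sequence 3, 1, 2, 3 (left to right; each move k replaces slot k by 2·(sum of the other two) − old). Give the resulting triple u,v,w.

start (4,-5,-3) = (f(1,0),f(0,1),f(1,1))
replace slot 3: 2·(4+(-5)) − (-3) = 1 → (4,-5,1)
replace slot 1: 2·((-5)+1) − 4 = -12 → (-12,-5,1)
replace slot 2: 2·((-12)+1) − (-5) = -17 → (-12,-17,1)
replace slot 3: 2·((-12)+(-17)) − 1 = -59 → (-12,-17,-59)

-12,-17,-59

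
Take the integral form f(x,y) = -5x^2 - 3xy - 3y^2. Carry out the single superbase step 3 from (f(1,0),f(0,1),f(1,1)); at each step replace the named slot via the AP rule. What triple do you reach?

start (-5,-3,-11) = (f(1,0),f(0,1),f(1,1))
replace slot 3: 2·((-5)+(-3)) − (-11) = -5 → (-5,-3,-5)

-5,-3,-5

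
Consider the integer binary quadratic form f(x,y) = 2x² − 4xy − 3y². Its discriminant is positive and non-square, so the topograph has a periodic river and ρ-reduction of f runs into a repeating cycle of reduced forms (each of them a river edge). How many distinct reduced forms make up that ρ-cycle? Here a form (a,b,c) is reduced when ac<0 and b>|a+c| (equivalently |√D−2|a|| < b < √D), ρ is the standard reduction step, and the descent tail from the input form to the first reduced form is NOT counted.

D = 40, ⌊√D⌋ = 6
descent: ρ → (-3,4,2)  [lands on river]
river: ρ → (2,4,-3)
river: ρ → (-3,2,3)
river: ρ → (3,4,-2)
river: ρ → (-2,4,3)
river: ρ → (3,2,-3)
ρ-cycle length = 6 (tail of 1 descent step not counted)

6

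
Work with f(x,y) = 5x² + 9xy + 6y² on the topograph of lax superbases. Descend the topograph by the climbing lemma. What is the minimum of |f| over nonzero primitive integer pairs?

translate: b→-1 (≡9 mod 10), so (5,9,6)→(5,-1,2)
flip: (5,-1,2)→(2,1,5)
reduced (well bottom): (2,1,5) with a≤c, −a<b≤a
well minimum = a = 2

2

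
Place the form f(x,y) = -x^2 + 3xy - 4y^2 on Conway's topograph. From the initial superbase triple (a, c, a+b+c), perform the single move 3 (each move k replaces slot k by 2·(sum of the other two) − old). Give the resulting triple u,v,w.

start (-1,-4,-2) = (f(1,0),f(0,1),f(1,1))
replace slot 3: 2·((-1)+(-4)) − (-2) = -8 → (-1,-4,-8)

-1,-4,-8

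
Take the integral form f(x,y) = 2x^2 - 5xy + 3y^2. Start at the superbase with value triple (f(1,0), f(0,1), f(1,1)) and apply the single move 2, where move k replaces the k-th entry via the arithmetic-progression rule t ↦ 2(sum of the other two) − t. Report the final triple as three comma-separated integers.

start (2,3,0) = (f(1,0),f(0,1),f(1,1))
replace slot 2: 2·(2+0) − 3 = 1 → (2,1,0)

2,1,0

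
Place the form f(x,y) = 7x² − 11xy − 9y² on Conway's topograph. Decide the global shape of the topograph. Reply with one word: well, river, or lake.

D = b²−4ac = (-11)² − 4·7·(-9) = 373
D > 0 non-square ⇒ indefinite ⇒ periodic river

river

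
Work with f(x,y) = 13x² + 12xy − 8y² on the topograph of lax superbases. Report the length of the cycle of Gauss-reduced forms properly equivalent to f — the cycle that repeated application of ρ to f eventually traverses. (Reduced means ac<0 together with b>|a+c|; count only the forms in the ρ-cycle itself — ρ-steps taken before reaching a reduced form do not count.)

D = 560, ⌊√D⌋ = 23
river: ρ → (-8,20,5)
river: ρ → (5,20,-8)
river: ρ → (-8,12,13)
river: ρ → (13,14,-7)
river: ρ → (-7,14,13)
river: ρ → (13,12,-8)
ρ-cycle length = 6 (tail of 0 descent steps not counted)

6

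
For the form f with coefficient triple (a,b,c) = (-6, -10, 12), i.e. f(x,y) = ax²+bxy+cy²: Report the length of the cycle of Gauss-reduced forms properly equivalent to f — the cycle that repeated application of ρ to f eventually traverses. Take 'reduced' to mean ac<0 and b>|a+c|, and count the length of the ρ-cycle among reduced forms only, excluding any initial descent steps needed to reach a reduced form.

D = 388, ⌊√D⌋ = 19
descent: ρ → (12,10,-6)  [lands on river]
river: ρ → (-6,14,8)
river: ρ → (8,18,-2)
river: ρ → (-2,18,8)
river: ρ → (8,14,-6)
river: ρ → (-6,10,12)
river: ρ → (12,14,-4)
river: ρ → (-4,18,4)
river: ρ → (4,14,-12)
river: ρ → (-12,10,6)
river: ρ → (6,14,-8)
river: ρ → (-8,18,2)
river: ρ → (2,18,-8)
river: ρ → (-8,14,6)
river: ρ → (6,10,-12)
river: ρ → (-12,14,4)
river: ρ → (4,18,-4)
river: ρ → (-4,14,12)
ρ-cycle length = 18 (tail of 1 descent step not counted)

18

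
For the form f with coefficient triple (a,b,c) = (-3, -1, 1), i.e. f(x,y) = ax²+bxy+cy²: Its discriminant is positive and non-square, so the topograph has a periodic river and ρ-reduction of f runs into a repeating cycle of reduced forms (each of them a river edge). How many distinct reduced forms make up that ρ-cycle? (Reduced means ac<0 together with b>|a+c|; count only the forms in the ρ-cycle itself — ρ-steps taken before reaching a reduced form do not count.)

D = 13, ⌊√D⌋ = 3
descent: ρ → (1,3,-1)  [lands on river]
river: ρ → (-1,3,1)
ρ-cycle length = 2 (tail of 1 descent step not counted)

2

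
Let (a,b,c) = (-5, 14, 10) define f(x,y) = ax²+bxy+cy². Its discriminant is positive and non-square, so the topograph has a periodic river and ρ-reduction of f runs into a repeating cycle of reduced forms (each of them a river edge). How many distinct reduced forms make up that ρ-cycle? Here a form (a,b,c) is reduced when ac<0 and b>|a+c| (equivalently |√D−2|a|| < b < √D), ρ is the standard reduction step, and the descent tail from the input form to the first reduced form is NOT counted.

D = 396, ⌊√D⌋ = 19
river: ρ → (10,6,-9)
river: ρ → (-9,12,7)
river: ρ → (7,16,-5)
river: ρ → (-5,14,10)
ρ-cycle length = 4 (tail of 0 descent steps not counted)

4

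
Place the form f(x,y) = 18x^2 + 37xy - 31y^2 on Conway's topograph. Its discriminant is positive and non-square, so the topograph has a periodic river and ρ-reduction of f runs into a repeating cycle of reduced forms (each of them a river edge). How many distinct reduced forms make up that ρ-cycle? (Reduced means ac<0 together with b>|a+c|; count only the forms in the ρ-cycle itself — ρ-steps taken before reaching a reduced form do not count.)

D = 3601, ⌊√D⌋ = 60
river: ρ → (-31,25,24)
river: ρ → (24,23,-32)
river: ρ → (-32,41,15)
river: ρ → (15,49,-20)
river: ρ → (-20,31,33)
river: ρ → (33,35,-18)
river: ρ → (-18,37,31)
river: ρ → (31,25,-24)
river: ρ → (-24,23,32)
river: ρ → (32,41,-15)
river: ρ → (-15,49,20)
river: ρ → (20,31,-33)
river: ρ → (-33,35,18)
river: ρ → (18,37,-31)
ρ-cycle length = 14 (tail of 0 descent steps not counted)

14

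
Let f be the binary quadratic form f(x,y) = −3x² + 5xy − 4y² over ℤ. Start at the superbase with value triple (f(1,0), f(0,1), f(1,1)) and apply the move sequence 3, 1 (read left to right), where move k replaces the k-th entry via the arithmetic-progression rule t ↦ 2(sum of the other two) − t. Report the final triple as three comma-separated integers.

start (-3,-4,-2) = (f(1,0),f(0,1),f(1,1))
replace slot 3: 2·((-3)+(-4)) − (-2) = -12 → (-3,-4,-12)
replace slot 1: 2·((-4)+(-12)) − (-3) = -29 → (-29,-4,-12)

-29,-4,-12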